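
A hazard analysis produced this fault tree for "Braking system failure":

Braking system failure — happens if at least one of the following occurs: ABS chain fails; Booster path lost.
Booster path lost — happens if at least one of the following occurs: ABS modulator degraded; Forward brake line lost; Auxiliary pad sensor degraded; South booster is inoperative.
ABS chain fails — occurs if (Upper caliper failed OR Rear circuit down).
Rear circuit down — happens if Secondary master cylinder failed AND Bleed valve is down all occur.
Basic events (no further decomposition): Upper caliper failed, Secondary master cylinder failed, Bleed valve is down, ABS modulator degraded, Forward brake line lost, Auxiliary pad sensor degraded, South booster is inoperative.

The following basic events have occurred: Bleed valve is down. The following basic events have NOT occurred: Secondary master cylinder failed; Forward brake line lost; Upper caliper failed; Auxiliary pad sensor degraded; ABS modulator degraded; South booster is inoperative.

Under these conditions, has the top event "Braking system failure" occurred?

Rear circuit down [AND]: Secondary master cylinder failed=not, Bleed valve is down=occurs → not all inputs occur → does not occur.
ABS chain fails [OR]: Upper caliper failed=not, Rear circuit down=not → no input occurs → does not occur.
Booster path lost [OR]: ABS modulator degraded=not, Forward brake line lost=not, Auxiliary pad sensor degraded=not, South booster is inoperative=not → no input occurs → does not occur.
Braking system failure [OR]: ABS chain fails=not, Booster path lost=not → no input occurs → does not occur.

No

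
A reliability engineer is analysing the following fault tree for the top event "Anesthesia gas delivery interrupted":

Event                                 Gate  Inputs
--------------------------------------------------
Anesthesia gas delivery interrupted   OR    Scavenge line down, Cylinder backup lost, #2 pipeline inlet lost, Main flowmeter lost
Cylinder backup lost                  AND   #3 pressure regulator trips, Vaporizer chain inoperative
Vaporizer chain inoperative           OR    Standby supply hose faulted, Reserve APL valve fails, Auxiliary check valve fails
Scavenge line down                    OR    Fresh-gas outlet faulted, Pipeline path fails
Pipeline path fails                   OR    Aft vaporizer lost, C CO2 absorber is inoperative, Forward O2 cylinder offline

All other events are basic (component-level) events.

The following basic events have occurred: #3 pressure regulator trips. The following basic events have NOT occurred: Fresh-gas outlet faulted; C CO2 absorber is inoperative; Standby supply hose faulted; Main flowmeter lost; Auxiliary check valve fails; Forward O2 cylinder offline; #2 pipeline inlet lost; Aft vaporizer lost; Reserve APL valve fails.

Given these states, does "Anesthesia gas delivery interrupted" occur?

No

Pipeline path fails [OR]: Aft vaporizer lost=not, C CO2 absorber is inoperative=not, Forward O2 cylinder offline=not → no input occurs → does not occur.
Scavenge line down [OR]: Fresh-gas outlet faulted=not, Pipeline path fails=not → no input occurs → does not occur.
Vaporizer chain inoperative [OR]: Standby supply hose faulted=not, Reserve APL valve fails=not, Auxiliary check valve fails=not → no input occurs → does not occur.
Cylinder backup lost [AND]: #3 pressure regulator trips=occurs, Vaporizer chain inoperative=not → not all inputs occur → does not occur.
Anesthesia gas delivery interrupted [OR]: Scavenge line down=not, Cylinder backup lost=not, #2 pipeline inlet lost=not, Main flowmeter lost=not → no input occurs → does not occur.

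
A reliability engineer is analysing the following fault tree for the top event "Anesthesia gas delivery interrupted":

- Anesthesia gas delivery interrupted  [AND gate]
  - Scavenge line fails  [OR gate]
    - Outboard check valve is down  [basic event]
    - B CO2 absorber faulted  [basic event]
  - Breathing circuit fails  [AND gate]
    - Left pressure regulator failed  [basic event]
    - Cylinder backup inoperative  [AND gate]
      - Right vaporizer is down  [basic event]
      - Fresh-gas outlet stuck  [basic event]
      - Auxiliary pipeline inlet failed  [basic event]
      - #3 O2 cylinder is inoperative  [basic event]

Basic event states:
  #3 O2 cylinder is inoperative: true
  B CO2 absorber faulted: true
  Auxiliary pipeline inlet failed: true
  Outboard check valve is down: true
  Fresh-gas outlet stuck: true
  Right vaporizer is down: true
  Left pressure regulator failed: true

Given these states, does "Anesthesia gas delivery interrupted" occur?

Yes

Scavenge line fails [OR]: Outboard check valve is down=occurs, B CO2 absorber faulted=occurs → at least one input occurs → occurs.
Cylinder backup inoperative [AND]: Right vaporizer is down=occurs, Fresh-gas outlet stuck=occurs, Auxiliary pipeline inlet failed=occurs, #3 O2 cylinder is inoperative=occurs → all inputs occur → occurs.
Breathing circuit fails [AND]: Left pressure regulator failed=occurs, Cylinder backup inoperative=occurs → all inputs occur → occurs.
Anesthesia gas delivery interrupted [AND]: Scavenge line fails=occurs, Breathing circuit fails=occurs → all inputs occur → occurs.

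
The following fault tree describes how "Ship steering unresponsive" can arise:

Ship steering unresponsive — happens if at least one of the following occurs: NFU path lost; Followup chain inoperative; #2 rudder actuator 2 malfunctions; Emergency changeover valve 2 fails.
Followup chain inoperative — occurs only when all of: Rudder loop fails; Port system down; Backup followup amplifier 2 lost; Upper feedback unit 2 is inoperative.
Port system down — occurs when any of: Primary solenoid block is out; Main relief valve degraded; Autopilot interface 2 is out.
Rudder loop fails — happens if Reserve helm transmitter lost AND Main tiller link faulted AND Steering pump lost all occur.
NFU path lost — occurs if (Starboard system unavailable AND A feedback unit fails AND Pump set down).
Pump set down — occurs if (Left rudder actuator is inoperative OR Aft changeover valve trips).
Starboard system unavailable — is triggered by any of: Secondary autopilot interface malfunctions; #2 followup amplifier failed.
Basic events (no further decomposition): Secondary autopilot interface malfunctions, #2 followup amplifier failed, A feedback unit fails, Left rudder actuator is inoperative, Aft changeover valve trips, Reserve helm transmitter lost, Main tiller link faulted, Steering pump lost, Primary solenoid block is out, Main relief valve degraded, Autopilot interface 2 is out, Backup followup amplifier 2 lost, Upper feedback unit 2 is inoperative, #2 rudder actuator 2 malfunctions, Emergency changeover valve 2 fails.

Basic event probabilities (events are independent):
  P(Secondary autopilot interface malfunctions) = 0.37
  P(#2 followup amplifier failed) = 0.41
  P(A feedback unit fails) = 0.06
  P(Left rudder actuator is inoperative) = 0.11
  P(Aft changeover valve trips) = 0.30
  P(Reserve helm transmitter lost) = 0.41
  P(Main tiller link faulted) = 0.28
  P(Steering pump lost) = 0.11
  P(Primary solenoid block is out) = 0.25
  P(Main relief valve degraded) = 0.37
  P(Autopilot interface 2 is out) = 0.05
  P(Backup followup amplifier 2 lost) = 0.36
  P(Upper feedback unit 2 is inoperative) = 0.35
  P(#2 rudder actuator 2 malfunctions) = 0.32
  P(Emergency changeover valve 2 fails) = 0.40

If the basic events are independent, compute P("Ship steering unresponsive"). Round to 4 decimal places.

P(Starboard system unavailable) [OR] = 1 − (1−0.37) × (1−0.41) = 0.628300
P(Pump set down) [OR] = 1 − (1−0.11) × (1−0.30) = 0.377000
P(NFU path lost) [AND] = 0.628300 × 0.06 × 0.377000 = 0.014212
P(Rudder loop fails) [AND] = 0.41 × 0.28 × 0.11 = 0.012628
P(Port system down) [OR] = 1 − (1−0.25) × (1−0.37) × (1−0.05) = 0.551125
P(Followup chain inoperative) [AND] = 0.012628 × 0.551125 × 0.36 × 0.35 = 0.000877
P(Ship steering unresponsive) [OR] = 1 − (1−0.014212) × (1−0.000877) × (1−0.32) × (1−0.40) = 0.598151
Rounded to 4 decimal places: P(Ship steering unresponsive) ≈ 0.5982.

0.5982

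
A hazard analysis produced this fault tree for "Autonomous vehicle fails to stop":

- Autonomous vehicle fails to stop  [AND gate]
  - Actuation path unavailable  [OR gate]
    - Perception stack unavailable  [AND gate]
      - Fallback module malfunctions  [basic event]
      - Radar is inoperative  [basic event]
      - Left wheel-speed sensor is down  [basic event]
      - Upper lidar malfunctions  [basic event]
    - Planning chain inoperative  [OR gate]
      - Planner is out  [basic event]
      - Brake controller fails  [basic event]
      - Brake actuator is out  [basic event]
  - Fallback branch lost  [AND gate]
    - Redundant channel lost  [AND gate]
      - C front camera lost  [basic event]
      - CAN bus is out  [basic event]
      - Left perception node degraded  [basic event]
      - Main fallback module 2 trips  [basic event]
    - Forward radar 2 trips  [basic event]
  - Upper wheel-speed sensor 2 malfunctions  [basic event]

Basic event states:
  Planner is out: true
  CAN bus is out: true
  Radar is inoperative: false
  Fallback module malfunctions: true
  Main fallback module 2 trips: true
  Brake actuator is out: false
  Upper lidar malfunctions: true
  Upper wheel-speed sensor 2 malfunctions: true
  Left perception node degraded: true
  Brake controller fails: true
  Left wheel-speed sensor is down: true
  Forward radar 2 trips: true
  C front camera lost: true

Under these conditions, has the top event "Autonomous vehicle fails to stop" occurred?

Yes

Perception stack unavailable [AND]: Fallback module malfunctions=occurs, Radar is inoperative=not, Left wheel-speed sensor is down=occurs, Upper lidar malfunctions=occurs → not all inputs occur → does not occur.
Planning chain inoperative [OR]: Planner is out=occurs, Brake controller fails=occurs, Brake actuator is out=not → at least one input occurs → occurs.
Actuation path unavailable [OR]: Perception stack unavailable=not, Planning chain inoperative=occurs → at least one input occurs → occurs.
Redundant channel lost [AND]: C front camera lost=occurs, CAN bus is out=occurs, Left perception node degraded=occurs, Main fallback module 2 trips=occurs → all inputs occur → occurs.
Fallback branch lost [AND]: Redundant channel lost=occurs, Forward radar 2 trips=occurs → all inputs occur → occurs.
Autonomous vehicle fails to stop [AND]: Actuation path unavailable=occurs, Fallback branch lost=occurs, Upper wheel-speed sensor 2 malfunctions=occurs → all inputs occur → occurs.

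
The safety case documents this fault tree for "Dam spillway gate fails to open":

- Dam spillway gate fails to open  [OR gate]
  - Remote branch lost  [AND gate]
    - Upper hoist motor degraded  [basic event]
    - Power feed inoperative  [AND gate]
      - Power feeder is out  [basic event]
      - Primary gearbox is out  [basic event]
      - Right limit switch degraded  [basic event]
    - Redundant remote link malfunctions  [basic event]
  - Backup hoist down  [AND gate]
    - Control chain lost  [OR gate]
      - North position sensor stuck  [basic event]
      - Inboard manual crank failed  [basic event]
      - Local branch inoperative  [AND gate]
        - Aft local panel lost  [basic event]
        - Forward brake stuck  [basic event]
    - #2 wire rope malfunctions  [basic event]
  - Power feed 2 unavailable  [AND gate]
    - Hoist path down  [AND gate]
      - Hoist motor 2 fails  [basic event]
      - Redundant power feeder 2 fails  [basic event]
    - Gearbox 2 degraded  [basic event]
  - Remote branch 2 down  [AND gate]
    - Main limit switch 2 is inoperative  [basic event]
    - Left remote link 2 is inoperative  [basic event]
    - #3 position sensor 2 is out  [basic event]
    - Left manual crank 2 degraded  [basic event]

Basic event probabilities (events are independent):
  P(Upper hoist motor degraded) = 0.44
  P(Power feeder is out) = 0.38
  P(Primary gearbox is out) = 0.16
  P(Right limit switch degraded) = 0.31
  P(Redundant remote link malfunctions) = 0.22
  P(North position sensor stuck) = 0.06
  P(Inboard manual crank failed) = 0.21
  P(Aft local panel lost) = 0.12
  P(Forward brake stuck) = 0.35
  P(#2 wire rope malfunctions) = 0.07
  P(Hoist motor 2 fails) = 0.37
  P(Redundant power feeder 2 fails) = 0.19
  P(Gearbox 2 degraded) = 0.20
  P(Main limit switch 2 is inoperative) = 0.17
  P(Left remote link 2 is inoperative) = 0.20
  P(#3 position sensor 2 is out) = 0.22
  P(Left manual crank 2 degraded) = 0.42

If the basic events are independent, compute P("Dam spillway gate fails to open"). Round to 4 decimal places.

0.0388

P(Power feed inoperative) [AND] = 0.38 × 0.16 × 0.31 = 0.018848
P(Remote branch lost) [AND] = 0.44 × 0.018848 × 0.22 = 0.001824
P(Local branch inoperative) [AND] = 0.12 × 0.35 = 0.042000
P(Control chain lost) [OR] = 1 − (1−0.06) × (1−0.21) × (1−0.042000) = 0.288589
P(Backup hoist down) [AND] = 0.288589 × 0.07 = 0.020201
P(Hoist path down) [AND] = 0.37 × 0.19 = 0.070300
P(Power feed 2 unavailable) [AND] = 0.070300 × 0.20 = 0.014060
P(Remote branch 2 down) [AND] = 0.17 × 0.20 × 0.22 × 0.42 = 0.003142
P(Dam spillway gate fails to open) [OR] = 1 − (1−0.001824) × (1−0.020201) × (1−0.014060) × (1−0.003142) = 0.038769
Rounded to 4 decimal places: P(Dam spillway gate fails to open) ≈ 0.0388.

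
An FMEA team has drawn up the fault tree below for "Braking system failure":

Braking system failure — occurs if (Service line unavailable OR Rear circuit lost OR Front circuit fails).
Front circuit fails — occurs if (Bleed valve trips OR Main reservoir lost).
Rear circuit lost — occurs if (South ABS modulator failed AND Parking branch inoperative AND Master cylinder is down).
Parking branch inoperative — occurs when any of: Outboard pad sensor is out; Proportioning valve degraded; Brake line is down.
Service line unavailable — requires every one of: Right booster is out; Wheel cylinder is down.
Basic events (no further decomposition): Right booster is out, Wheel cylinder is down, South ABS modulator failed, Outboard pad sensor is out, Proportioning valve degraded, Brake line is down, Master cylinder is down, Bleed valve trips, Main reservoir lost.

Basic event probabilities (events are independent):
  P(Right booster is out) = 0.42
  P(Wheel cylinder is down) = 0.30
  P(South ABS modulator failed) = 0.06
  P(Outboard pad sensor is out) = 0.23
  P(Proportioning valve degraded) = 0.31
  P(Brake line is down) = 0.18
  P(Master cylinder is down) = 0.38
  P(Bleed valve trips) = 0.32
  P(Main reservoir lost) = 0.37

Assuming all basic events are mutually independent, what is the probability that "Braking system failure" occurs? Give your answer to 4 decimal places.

P(Service line unavailable) [AND] = 0.42 × 0.30 = 0.126000
P(Parking branch inoperative) [OR] = 1 − (1−0.23) × (1−0.31) × (1−0.18) = 0.564334
P(Rear circuit lost) [AND] = 0.06 × 0.564334 × 0.38 = 0.012867
P(Front circuit fails) [OR] = 1 − (1−0.32) × (1−0.37) = 0.571600
P(Braking system failure) [OR] = 1 − (1−0.126000) × (1−0.012867) × (1−0.571600) = 0.630396
Rounded to 4 decimal places: P(Braking system failure) ≈ 0.6304.

0.6304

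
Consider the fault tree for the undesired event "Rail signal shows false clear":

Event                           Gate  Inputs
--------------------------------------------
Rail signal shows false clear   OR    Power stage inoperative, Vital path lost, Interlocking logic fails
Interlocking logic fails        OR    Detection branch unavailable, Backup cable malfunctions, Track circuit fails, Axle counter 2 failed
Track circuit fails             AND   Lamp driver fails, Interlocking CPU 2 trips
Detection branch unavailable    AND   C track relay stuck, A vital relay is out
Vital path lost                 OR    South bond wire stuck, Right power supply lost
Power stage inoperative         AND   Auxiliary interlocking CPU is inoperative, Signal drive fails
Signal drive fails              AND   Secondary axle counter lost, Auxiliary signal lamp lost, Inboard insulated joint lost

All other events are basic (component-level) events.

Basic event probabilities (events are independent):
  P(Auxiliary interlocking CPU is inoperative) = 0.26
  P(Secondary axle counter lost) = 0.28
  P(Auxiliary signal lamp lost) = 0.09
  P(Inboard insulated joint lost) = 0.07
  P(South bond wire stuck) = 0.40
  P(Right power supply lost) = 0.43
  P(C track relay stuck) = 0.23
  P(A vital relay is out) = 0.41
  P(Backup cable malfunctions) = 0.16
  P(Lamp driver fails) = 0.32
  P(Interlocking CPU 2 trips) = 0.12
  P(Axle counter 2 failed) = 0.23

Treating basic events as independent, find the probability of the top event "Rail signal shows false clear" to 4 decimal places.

0.8074

P(Signal drive fails) [AND] = 0.28 × 0.09 × 0.07 = 0.001764
P(Power stage inoperative) [AND] = 0.26 × 0.001764 = 0.000459
P(Vital path lost) [OR] = 1 − (1−0.40) × (1−0.43) = 0.658000
P(Detection branch unavailable) [AND] = 0.23 × 0.41 = 0.094300
P(Track circuit fails) [AND] = 0.32 × 0.12 = 0.038400
P(Interlocking logic fails) [OR] = 1 − (1−0.094300) × (1−0.16) × (1−0.038400) × (1−0.23) = 0.436688
P(Rail signal shows false clear) [OR] = 1 − (1−0.000459) × (1−0.658000) × (1−0.436688) = 0.807436
Rounded to 4 decimal places: P(Rail signal shows false clear) ≈ 0.8074.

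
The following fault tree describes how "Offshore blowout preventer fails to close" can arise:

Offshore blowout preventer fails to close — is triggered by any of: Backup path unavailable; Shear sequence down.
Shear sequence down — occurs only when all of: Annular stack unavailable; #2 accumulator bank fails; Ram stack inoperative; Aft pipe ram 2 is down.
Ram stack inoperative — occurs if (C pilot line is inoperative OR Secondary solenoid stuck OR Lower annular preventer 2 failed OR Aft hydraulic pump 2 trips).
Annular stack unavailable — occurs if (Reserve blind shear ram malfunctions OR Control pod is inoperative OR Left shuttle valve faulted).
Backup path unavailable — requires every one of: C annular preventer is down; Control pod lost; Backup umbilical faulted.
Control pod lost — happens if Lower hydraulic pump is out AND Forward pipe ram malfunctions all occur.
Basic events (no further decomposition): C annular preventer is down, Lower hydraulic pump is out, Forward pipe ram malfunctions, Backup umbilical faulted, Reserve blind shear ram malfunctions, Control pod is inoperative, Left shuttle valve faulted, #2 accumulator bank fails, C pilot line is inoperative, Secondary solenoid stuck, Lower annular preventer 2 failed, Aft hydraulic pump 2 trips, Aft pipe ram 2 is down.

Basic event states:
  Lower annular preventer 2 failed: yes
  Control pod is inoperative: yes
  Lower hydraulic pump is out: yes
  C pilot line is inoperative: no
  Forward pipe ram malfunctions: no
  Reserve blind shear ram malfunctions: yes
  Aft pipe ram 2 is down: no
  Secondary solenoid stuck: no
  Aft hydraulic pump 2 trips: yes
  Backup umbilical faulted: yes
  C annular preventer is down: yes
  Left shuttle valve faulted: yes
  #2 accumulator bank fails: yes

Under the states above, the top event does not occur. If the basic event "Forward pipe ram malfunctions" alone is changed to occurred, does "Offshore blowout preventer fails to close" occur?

Counterfactual: set "Forward pipe ram malfunctions" to occurred.
Control pod lost [AND]: Lower hydraulic pump is out=occurs, Forward pipe ram malfunctions=occurs → all inputs occur → occurs.
Backup path unavailable [AND]: C annular preventer is down=occurs, Control pod lost=occurs, Backup umbilical faulted=occurs → all inputs occur → occurs.
Annular stack unavailable [OR]: Reserve blind shear ram malfunctions=occurs, Control pod is inoperative=occurs, Left shuttle valve faulted=occurs → at least one input occurs → occurs.
Ram stack inoperative [OR]: C pilot line is inoperative=not, Secondary solenoid stuck=not, Lower annular preventer 2 failed=occurs, Aft hydraulic pump 2 trips=occurs → at least one input occurs → occurs.
Shear sequence down [AND]: Annular stack unavailable=occurs, #2 accumulator bank fails=occurs, Ram stack inoperative=occurs, Aft pipe ram 2 is down=not → not all inputs occur → does not occur.
Offshore blowout preventer fails to close [OR]: Backup path unavailable=occurs, Shear sequence down=not → at least one input occurs → occurs.

Yes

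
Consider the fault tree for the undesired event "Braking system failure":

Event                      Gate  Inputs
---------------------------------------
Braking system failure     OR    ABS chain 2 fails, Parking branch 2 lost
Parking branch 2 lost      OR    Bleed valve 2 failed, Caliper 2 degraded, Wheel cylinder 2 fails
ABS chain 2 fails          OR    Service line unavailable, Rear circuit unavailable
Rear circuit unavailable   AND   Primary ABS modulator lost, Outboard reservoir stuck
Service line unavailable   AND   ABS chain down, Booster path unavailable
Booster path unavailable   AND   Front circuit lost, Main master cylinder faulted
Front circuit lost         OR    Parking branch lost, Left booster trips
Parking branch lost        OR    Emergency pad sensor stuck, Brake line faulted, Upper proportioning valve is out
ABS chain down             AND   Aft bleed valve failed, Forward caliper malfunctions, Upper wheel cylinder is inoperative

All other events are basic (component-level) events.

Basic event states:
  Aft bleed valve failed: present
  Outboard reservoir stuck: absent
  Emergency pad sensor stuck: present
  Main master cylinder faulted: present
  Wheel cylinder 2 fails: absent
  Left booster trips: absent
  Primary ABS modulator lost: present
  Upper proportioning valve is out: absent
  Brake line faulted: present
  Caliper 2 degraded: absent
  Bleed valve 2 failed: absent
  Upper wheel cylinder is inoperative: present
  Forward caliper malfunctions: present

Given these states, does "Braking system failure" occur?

ABS chain down [AND]: Aft bleed valve failed=occurs, Forward caliper malfunctions=occurs, Upper wheel cylinder is inoperative=occurs → all inputs occur → occurs.
Parking branch lost [OR]: Emergency pad sensor stuck=occurs, Brake line faulted=occurs, Upper proportioning valve is out=not → at least one input occurs → occurs.
Front circuit lost [OR]: Parking branch lost=occurs, Left booster trips=not → at least one input occurs → occurs.
Booster path unavailable [AND]: Front circuit lost=occurs, Main master cylinder faulted=occurs → all inputs occur → occurs.
Service line unavailable [AND]: ABS chain down=occurs, Booster path unavailable=occurs → all inputs occur → occurs.
Rear circuit unavailable [AND]: Primary ABS modulator lost=occurs, Outboard reservoir stuck=not → not all inputs occur → does not occur.
ABS chain 2 fails [OR]: Service line unavailable=occurs, Rear circuit unavailable=not → at least one input occurs → occurs.
Parking branch 2 lost [OR]: Bleed valve 2 failed=not, Caliper 2 degraded=not, Wheel cylinder 2 fails=not → no input occurs → does not occur.
Braking system failure [OR]: ABS chain 2 fails=occurs, Parking branch 2 lost=not → at least one input occurs → occurs.

Yes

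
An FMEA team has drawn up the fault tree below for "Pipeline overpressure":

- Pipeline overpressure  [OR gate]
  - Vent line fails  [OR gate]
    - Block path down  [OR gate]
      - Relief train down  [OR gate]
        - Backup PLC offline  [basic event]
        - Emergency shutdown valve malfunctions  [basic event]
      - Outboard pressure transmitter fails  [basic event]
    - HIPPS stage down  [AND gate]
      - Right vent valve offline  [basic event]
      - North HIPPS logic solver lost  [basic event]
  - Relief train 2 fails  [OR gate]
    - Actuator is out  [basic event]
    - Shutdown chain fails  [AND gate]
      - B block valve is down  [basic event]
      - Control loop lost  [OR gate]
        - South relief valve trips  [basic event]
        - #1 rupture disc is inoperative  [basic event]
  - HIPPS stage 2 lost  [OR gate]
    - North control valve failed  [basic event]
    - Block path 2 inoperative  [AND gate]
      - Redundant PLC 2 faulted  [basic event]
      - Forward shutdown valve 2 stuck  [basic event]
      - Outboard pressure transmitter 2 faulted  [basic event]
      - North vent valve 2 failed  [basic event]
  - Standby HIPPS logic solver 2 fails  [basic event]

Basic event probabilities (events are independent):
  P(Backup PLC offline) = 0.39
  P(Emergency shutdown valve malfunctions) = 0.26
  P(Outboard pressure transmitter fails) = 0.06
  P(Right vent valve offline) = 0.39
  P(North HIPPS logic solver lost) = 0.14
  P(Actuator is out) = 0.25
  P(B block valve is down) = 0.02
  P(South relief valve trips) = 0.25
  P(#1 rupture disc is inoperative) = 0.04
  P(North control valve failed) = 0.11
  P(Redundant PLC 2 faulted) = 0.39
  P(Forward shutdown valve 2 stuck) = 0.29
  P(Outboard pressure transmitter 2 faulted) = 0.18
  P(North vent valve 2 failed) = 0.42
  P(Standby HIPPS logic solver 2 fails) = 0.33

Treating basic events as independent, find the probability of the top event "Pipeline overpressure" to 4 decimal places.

P(Relief train down) [OR] = 1 − (1−0.39) × (1−0.26) = 0.548600
P(Block path down) [OR] = 1 − (1−0.548600) × (1−0.06) = 0.575684
P(HIPPS stage down) [AND] = 0.39 × 0.14 = 0.054600
P(Vent line fails) [OR] = 1 − (1−0.575684) × (1−0.054600) = 0.598852
P(Control loop lost) [OR] = 1 − (1−0.25) × (1−0.04) = 0.280000
P(Shutdown chain fails) [AND] = 0.02 × 0.280000 = 0.005600
P(Relief train 2 fails) [OR] = 1 − (1−0.25) × (1−0.005600) = 0.254200
P(Block path 2 inoperative) [AND] = 0.39 × 0.29 × 0.18 × 0.42 = 0.008550
P(HIPPS stage 2 lost) [OR] = 1 − (1−0.11) × (1−0.008550) = 0.117610
P(Pipeline overpressure) [OR] = 1 − (1−0.598852) × (1−0.254200) × (1−0.117610) × (1−0.33) = 0.823127
Rounded to 4 decimal places: P(Pipeline overpressure) ≈ 0.8231.

0.8231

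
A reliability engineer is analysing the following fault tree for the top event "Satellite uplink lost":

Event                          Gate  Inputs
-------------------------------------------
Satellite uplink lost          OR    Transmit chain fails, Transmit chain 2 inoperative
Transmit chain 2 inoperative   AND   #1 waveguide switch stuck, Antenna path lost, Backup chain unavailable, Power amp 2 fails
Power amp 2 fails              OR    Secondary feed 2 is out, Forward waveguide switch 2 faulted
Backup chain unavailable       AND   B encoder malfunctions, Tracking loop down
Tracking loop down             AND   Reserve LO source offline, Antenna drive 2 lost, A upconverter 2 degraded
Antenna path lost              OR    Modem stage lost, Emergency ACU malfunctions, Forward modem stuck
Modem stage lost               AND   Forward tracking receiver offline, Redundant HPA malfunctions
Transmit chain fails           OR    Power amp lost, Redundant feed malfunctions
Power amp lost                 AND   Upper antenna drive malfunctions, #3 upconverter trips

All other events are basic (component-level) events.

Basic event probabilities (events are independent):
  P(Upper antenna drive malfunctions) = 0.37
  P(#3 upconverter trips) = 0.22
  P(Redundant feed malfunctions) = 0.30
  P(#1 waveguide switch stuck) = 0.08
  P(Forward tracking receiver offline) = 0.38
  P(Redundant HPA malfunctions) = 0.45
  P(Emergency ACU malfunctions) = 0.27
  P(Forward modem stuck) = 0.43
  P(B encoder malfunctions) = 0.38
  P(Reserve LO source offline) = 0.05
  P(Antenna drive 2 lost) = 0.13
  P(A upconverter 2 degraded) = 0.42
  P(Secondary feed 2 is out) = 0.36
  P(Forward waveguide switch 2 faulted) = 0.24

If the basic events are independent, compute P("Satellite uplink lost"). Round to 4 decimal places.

0.3570

P(Power amp lost) [AND] = 0.37 × 0.22 = 0.081400
P(Transmit chain fails) [OR] = 1 − (1−0.081400) × (1−0.30) = 0.356980
P(Modem stage lost) [AND] = 0.38 × 0.45 = 0.171000
P(Antenna path lost) [OR] = 1 − (1−0.171000) × (1−0.27) × (1−0.43) = 0.655053
P(Tracking loop down) [AND] = 0.05 × 0.13 × 0.42 = 0.002730
P(Backup chain unavailable) [AND] = 0.38 × 0.002730 = 0.001037
P(Power amp 2 fails) [OR] = 1 − (1−0.36) × (1−0.24) = 0.513600
P(Transmit chain 2 inoperative) [AND] = 0.08 × 0.655053 × 0.001037 × 0.513600 = 0.000028
P(Satellite uplink lost) [OR] = 1 − (1−0.356980) × (1−0.000028) = 0.356998
Rounded to 4 decimal places: P(Satellite uplink lost) ≈ 0.3570.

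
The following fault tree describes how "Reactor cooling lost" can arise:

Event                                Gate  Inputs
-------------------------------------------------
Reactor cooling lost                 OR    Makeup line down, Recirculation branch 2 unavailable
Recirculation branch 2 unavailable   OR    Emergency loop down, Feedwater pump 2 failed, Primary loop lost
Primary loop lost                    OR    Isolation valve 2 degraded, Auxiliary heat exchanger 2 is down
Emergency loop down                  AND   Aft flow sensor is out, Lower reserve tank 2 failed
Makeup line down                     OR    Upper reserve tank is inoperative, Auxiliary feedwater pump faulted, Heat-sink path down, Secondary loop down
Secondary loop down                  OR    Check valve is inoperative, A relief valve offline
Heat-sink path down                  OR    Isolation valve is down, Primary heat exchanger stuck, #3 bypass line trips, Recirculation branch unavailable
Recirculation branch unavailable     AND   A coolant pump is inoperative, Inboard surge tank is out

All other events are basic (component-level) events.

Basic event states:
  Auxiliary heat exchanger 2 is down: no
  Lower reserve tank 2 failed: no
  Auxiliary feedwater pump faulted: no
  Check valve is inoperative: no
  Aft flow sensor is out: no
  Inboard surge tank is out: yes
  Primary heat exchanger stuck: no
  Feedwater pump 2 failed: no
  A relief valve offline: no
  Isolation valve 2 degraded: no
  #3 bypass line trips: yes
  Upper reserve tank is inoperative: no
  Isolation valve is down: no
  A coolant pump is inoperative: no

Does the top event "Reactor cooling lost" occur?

Yes

Recirculation branch unavailable [AND]: A coolant pump is inoperative=not, Inboard surge tank is out=occurs → not all inputs occur → does not occur.
Heat-sink path down [OR]: Isolation valve is down=not, Primary heat exchanger stuck=not, #3 bypass line trips=occurs, Recirculation branch unavailable=not → at least one input occurs → occurs.
Secondary loop down [OR]: Check valve is inoperative=not, A relief valve offline=not → no input occurs → does not occur.
Makeup line down [OR]: Upper reserve tank is inoperative=not, Auxiliary feedwater pump faulted=not, Heat-sink path down=occurs, Secondary loop down=not → at least one input occurs → occurs.
Emergency loop down [AND]: Aft flow sensor is out=not, Lower reserve tank 2 failed=not → not all inputs occur → does not occur.
Primary loop lost [OR]: Isolation valve 2 degraded=not, Auxiliary heat exchanger 2 is down=not → no input occurs → does not occur.
Recirculation branch 2 unavailable [OR]: Emergency loop down=not, Feedwater pump 2 failed=not, Primary loop lost=not → no input occurs → does not occur.
Reactor cooling lost [OR]: Makeup line down=occurs, Recirculation branch 2 unavailable=not → at least one input occurs → occurs.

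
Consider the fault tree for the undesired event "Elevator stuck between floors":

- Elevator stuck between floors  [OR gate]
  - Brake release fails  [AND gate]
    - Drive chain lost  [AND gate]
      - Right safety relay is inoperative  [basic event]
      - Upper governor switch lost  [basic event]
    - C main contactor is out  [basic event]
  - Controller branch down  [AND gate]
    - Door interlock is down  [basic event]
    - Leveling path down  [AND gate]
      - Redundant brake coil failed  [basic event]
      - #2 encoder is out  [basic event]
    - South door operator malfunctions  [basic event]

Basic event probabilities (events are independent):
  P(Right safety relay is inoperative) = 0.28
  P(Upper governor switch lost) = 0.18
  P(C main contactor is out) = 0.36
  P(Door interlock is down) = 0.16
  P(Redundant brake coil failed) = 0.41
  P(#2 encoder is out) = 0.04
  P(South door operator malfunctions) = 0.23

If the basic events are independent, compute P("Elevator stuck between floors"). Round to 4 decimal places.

P(Drive chain lost) [AND] = 0.28 × 0.18 = 0.050400
P(Brake release fails) [AND] = 0.050400 × 0.36 = 0.018144
P(Leveling path down) [AND] = 0.41 × 0.04 = 0.016400
P(Controller branch down) [AND] = 0.16 × 0.016400 × 0.23 = 0.000604
P(Elevator stuck between floors) [OR] = 1 − (1−0.018144) × (1−0.000604) = 0.018737
Rounded to 4 decimal places: P(Elevator stuck between floors) ≈ 0.0187.

0.0187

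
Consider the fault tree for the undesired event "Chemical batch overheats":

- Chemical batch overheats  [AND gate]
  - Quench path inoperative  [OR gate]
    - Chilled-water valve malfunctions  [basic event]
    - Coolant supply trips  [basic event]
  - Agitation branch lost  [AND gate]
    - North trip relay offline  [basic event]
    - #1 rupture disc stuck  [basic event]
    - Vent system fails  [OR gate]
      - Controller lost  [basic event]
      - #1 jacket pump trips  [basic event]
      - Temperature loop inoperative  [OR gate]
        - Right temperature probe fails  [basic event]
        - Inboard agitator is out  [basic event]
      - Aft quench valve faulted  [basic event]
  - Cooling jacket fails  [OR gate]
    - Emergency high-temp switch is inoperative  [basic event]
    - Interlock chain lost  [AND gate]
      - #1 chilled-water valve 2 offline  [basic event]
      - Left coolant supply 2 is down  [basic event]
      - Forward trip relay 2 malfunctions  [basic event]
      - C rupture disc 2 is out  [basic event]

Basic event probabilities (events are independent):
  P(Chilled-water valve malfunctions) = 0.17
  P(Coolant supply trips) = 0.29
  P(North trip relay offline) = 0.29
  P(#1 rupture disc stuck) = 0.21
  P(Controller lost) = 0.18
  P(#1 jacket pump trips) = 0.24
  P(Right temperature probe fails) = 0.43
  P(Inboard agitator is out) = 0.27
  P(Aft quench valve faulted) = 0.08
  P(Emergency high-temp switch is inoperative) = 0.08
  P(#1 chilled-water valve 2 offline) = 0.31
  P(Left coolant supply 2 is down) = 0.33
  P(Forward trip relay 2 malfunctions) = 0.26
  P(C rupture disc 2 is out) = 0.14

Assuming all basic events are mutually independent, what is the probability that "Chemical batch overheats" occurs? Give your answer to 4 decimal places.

P(Quench path inoperative) [OR] = 1 − (1−0.17) × (1−0.29) = 0.410700
P(Temperature loop inoperative) [OR] = 1 − (1−0.43) × (1−0.27) = 0.583900
P(Vent system fails) [OR] = 1 − (1−0.18) × (1−0.24) × (1−0.583900) × (1−0.08) = 0.761432
P(Agitation branch lost) [AND] = 0.29 × 0.21 × 0.761432 = 0.046371
P(Interlock chain lost) [AND] = 0.31 × 0.33 × 0.26 × 0.14 = 0.003724
P(Cooling jacket fails) [OR] = 1 − (1−0.08) × (1−0.003724) = 0.083426
P(Chemical batch overheats) [AND] = 0.410700 × 0.046371 × 0.083426 = 0.001589
Rounded to 4 decimal places: P(Chemical batch overheats) ≈ 0.0016.

0.0016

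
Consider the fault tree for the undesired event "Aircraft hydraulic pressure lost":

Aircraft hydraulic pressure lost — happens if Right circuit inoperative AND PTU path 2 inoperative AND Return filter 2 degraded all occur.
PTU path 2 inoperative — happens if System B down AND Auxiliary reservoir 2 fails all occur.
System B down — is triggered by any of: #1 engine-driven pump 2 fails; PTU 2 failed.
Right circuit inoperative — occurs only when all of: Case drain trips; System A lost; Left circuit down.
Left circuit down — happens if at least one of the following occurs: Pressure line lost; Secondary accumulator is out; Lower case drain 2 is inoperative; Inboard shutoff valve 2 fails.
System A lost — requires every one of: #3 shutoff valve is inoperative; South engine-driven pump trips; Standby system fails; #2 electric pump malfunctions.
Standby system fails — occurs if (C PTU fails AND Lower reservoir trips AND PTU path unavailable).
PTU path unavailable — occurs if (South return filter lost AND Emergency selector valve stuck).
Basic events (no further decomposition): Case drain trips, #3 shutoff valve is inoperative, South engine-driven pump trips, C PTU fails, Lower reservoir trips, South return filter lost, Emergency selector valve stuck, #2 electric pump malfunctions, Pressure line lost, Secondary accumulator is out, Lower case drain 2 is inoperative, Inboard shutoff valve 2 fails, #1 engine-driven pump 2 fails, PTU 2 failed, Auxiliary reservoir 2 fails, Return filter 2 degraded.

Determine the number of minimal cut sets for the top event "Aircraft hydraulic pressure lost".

8

PTU path unavailable [AND]: one cut set from each child combined → 1 × 1 = 1 cut set(s).
Standby system fails [AND]: one cut set from each child combined → 1 × 1 × 1 = 1 cut set(s).
System A lost [AND]: one cut set from each child combined → 1 × 1 × 1 × 1 = 1 cut set(s).
Left circuit down [OR]: union of children's cut sets → 4 cut set(s).
Right circuit inoperative [AND]: one cut set from each child combined → 1 × 1 × 4 = 4 cut set(s).
System B down [OR]: union of children's cut sets → 2 cut set(s).
PTU path 2 inoperative [AND]: one cut set from each child combined → 2 × 1 = 2 cut set(s).
Aircraft hydraulic pressure lost [AND]: one cut set from each child combined → 4 × 2 × 1 = 8 cut set(s).
Minimal cut sets: {#1 engine-driven pump 2 fails, #2 electric pump malfunctions, #3 shutoff valve is inoperative, Auxiliary reservoir 2 fails, C PTU fails, Case drain trips, Emergency selector valve stuck, Lower reservoir trips, Pressure line lost, Return filter 2 degraded, South engine-driven pump trips, South return filter lost}; {#2 electric pump malfunctions, #3 shutoff valve is inoperative, Auxiliary reservoir 2 fails, C PTU fails, Case drain trips, Emergency selector valve stuck, Lower reservoir trips, PTU 2 failed, Pressure line lost, Return filter 2 degraded, South engine-driven pump trips, South return filter lost}; {#1 engine-driven pump 2 fails, #2 electric pump malfunctions, #3 shutoff valve is inoperative, Auxiliary reservoir 2 fails, C PTU fails, Case drain trips, Emergency selector valve stuck, Lower reservoir trips, Return filter 2 degraded, Secondary accumulator is out, South engine-driven pump trips, South return filter lost}; {#2 electric pump malfunctions, #3 shutoff valve is inoperative, Auxiliary reservoir 2 fails, C PTU fails, Case drain trips, Emergency selector valve stuck, Lower reservoir trips, PTU 2 failed, Return filter 2 degraded, Secondary accumulator is out, South engine-driven pump trips, South return filter lost}; {#1 engine-driven pump 2 fails, #2 electric pump malfunctions, #3 shutoff valve is inoperative, Auxiliary reservoir 2 fails, C PTU fails, Case drain trips, Emergency selector valve stuck, Lower case drain 2 is inoperative, Lower reservoir trips, Return filter 2 degraded, South engine-driven pump trips, South return filter lost}; {#2 electric pump malfunctions, #3 shutoff valve is inoperative, Auxiliary reservoir 2 fails, C PTU fails, Case drain trips, Emergency selector valve stuck, Lower case drain 2 is inoperative, Lower reservoir trips, PTU 2 failed, Return filter 2 degraded, South engine-driven pump trips, South return filter lost}; {#1 engine-driven pump 2 fails, #2 electric pump malfunctions, #3 shutoff valve is inoperative, Auxiliary reservoir 2 fails, C PTU fails, Case drain trips, Emergency selector valve stuck, Inboard shutoff valve 2 fails, Lower reservoir trips, Return filter 2 degraded, South engine-driven pump trips, South return filter lost}; {#2 electric pump malfunctions, #3 shutoff valve is inoperative, Auxiliary reservoir 2 fails, C PTU fails, Case drain trips, Emergency selector valve stuck, Inboard shutoff valve 2 fails, Lower reservoir trips, PTU 2 failed, Return filter 2 degraded, South engine-driven pump trips, South return filter lost}.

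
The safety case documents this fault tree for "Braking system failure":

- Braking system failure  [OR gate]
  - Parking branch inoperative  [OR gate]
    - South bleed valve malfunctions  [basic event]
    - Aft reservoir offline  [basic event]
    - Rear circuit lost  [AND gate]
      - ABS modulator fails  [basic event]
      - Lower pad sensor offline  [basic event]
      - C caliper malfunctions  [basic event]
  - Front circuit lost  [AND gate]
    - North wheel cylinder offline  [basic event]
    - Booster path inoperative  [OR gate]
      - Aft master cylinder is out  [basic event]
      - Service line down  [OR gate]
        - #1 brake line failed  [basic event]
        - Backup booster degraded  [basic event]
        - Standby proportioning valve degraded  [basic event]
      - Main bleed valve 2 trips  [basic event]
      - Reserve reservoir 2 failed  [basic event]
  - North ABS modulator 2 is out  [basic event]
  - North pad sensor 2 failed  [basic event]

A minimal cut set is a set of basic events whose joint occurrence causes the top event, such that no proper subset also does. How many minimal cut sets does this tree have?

Rear circuit lost [AND]: one cut set from each child combined → 1 × 1 × 1 = 1 cut set(s).
Parking branch inoperative [OR]: union of children's cut sets → 3 cut set(s).
Service line down [OR]: union of children's cut sets → 3 cut set(s).
Booster path inoperative [OR]: union of children's cut sets → 6 cut set(s).
Front circuit lost [AND]: one cut set from each child combined → 1 × 6 = 6 cut set(s).
Braking system failure [OR]: union of children's cut sets → 11 cut set(s).

11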